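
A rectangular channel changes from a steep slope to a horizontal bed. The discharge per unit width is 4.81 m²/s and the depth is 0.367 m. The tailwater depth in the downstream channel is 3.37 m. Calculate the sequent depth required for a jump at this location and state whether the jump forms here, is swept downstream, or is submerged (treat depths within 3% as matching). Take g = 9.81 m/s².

y₂ = 3.41 m; the jump forms here

V₁ = q/y₁ = 4.81/0.367 = 13.1 m/s. Fr₁ = V₁/√(g·y₁) = 13.1/√(9.81×0.367) = 6.91.
Sequent-depth ratio: y₂/y₁ = ½[√(1 + 8Fr₁²) − 1] = ½[√382.7 − 1] = 9.28.
y₂ = 9.28 × 0.367 = 3.41 m.
Tailwater y_tw = 3.37 m: y_tw ≈ y₂, so the jump forms here.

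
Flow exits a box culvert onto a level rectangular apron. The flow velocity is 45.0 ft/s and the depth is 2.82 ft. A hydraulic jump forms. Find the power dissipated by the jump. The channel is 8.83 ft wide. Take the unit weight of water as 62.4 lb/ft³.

P = 2030 hp

Fr₁ = V₁/√(g·y₁) = 45.0/√(32.2×2.82) = 4.72.
By Bélanger, y₂/y₁ = ½[√(1 + 8Fr₁²) − 1] = ½[√179.4 − 1] = 6.20.
y₂ = 6.20 × 2.82 = 17.5 ft.
q = V₁·y₁ = 45.0 × 2.82 = 127 ft²/s. V₂ = q/y₂ = 127/17.5 = 7.26 ft/s. E₁ = y₁ + V₁²/2g = 34.3 ft; E₂ = y₂ + V₂²/2g = 18.3 ft. ΔE = E₁ − E₂ = 16.0 ft.
Q = q·b = 127 × 8.83 = 1121 cfs. P = γ·Q·ΔE/550 = 62.4 × 1121 × 16.0 / 550 = 2030 hp.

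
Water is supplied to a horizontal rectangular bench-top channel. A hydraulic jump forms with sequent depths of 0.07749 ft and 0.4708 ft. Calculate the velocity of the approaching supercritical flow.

For a rectangular channel the momentum equation gives q² = ½·g·y₁·y₂·(y₁ + y₂) = ½×32.2×0.07749×0.4708×0.5483 = 0.3220.
q = √0.3220 = 0.5675 ft²/s.
V₁ = q/y₁ = 0.5675/0.07749 = 7.323 ft/s.

V₁ = 7.323 ft/s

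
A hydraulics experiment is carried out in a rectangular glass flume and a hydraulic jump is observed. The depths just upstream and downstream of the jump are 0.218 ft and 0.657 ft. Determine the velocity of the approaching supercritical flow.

V₁ = 6.52 ft/s

For a rectangular channel the momentum equation gives q² = ½·g·y₁·y₂·(y₁ + y₂) = ½×32.2×0.218×0.657×0.875 = 2.02.
q = √2.02 = 1.42 ft²/s.
V₁ = q/y₁ = 1.42/0.218 = 6.52 ft/s.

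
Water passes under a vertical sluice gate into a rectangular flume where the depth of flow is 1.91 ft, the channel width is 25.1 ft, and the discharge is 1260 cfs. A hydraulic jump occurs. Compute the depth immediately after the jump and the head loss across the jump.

y₂ = 8.15 ft; ΔE = 3.90 ft

q = Q/b = 1260/25.1 = 50.2 ft²/s; V₁ = q/y₁ = 26.3 ft/s. Fr₁ = V₁/√(g·y₁) = 3.35.
By Bélanger, y₂/y₁ = ½[√(1 + 8Fr₁²) − 1] = ½[√90.85 − 1] = 4.27.
y₂ = 4.27 × 1.91 = 8.15 ft.
V₂ = q/y₂ = 50.2/8.15 = 6.16 ft/s. E₁ = y₁ + V₁²/2g = 12.6 ft; E₂ = y₂ + V₂²/2g = 8.74 ft. ΔE = E₁ − E₂ = 3.90 ft.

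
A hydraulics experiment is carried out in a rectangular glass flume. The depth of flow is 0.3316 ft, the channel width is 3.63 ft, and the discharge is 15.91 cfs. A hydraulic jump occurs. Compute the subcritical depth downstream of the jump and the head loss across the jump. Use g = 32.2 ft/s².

q = Q/b = 15.91/3.63 = 4.383 ft²/s; V₁ = q/y₁ = 13.22 ft/s. Fr₁ = V₁/√(g·y₁) = 4.045.
Bélanger equation: y₂/y₁ = ½[√(1 + 8Fr₁²) − 1] = ½[√131.89 − 1] = 5.242.
y₂ = 5.242 × 0.3316 = 1.738 ft.
V₂ = q/y₂ = 4.383/1.738 = 2.521 ft/s. E₁ = y₁ + V₁²/2g = 3.044 ft; E₂ = y₂ + V₂²/2g = 1.837 ft. ΔE = E₁ − E₂ = 1.207 ft.

y₂ = 1.738 ft; ΔE = 1.207 ft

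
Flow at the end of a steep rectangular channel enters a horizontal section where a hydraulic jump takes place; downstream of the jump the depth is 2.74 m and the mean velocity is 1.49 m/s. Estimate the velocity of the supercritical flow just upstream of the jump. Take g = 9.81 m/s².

Fr₂ = V₂/√(g·y₂) = 1.49/√(9.81×2.74) = 0.287.
Since the conjugate-depth ratio holds either way, y₁/y₂ = ½[√(1 + 8Fr₂²) − 1] = ½[√1.661 − 1] = 0.144.
y₁ = 0.144 × 2.74 = 0.396 m.
V₁ = q/y₁ = 4.08/0.396 = 10.3 m/s.

V₁ = 10.3 m/s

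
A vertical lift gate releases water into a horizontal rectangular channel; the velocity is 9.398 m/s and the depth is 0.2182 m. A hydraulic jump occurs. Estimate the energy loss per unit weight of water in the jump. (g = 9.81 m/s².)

ΔE = 2.783 m

Fr₁ = V₁/√(g·y₁) = 9.398/√(9.81×0.2182) = 6.424.
Sequent-depth ratio: y₂/y₁ = ½[√(1 + 8Fr₁²) − 1] = ½[√331.09 − 1] = 8.598.
y₂ = 8.598 × 0.2182 = 1.876 m.
Head loss: ΔE = (y₂ − y₁)³/(4y₁y₂) = (1.876 − 0.2182)³/(4×0.2182×1.876) = 4.557/1.637 = 2.783 m.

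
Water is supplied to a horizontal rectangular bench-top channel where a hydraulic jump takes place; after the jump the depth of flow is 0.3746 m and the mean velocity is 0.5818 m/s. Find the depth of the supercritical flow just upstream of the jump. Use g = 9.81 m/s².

y₁ = 0.05954 m

Fr₂ = V₂/√(g·y₂) = 0.5818/√(9.81×0.3746) = 0.3035.
The Bélanger relation is symmetric: y₁/y₂ = ½[√(1 + 8Fr₂²) − 1] = ½[√1.7369 − 1] = 0.1590.
y₁ = 0.1590 × 0.3746 = 0.05954 m.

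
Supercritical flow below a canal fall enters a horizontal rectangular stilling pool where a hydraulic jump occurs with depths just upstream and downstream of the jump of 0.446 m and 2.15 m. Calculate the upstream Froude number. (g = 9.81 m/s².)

For a rectangular channel the momentum equation gives q² = ½·g·y₁·y₂·(y₁ + y₂) = ½×9.81×0.446×2.15×2.60 = 12.2.
q = √12.2 = 3.49 m²/s.
V₁ = q/y₁ = 7.83 m/s; Fr₁ = V₁/√(g·y₁) = 3.75.

Fr₁ = 3.75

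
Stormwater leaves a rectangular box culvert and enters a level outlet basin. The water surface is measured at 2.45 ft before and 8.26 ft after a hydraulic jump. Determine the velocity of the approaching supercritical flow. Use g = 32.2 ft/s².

V₁ = 24.1 ft/s

For a rectangular channel the momentum equation gives q² = ½·g·y₁·y₂·(y₁ + y₂) = ½×32.2×2.45×8.26×10.7 = 3489.
q = √3489 = 59.1 ft²/s.
V₁ = q/y₁ = 59.1/2.45 = 24.1 ft/s.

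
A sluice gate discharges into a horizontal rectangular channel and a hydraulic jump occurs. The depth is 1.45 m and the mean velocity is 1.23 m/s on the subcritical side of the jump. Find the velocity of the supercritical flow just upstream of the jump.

Fr₂ = V₂/√(g·y₂) = 1.23/√(9.81×1.45) = 0.326.
Since the conjugate-depth ratio holds either way, y₁/y₂ = ½[√(1 + 8Fr₂²) − 1] = ½[√1.851 − 1] = 0.180.
y₁ = 0.180 × 1.45 = 0.261 m.
V₁ = q/y₁ = 1.78/0.261 = 6.82 m/s.

V₁ = 6.82 m/s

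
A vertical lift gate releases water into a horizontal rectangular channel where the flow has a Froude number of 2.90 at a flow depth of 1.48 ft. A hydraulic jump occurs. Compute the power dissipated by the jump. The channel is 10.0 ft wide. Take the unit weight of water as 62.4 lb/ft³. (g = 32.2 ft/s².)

P = 62.4 hp

Fr₁ = 2.90 (given).
Sequent-depth ratio: y₂/y₁ = ½[√(1 + 8Fr₁²) − 1] = ½[√68.28 − 1] = 3.63.
y₂ = 3.63 × 1.48 = 5.37 ft.
V₁ = Fr₁·√(g·y₁) = 2.90×√(32.2×1.48) = 20.0 ft/s; q = V₁·y₁ = 29.6 ft²/s. V₂ = q/y₂ = 29.6/5.37 = 5.51 ft/s. E₁ = y₁ + V₁²/2g = 7.70 ft; E₂ = y₂ + V₂²/2g = 5.85 ft. ΔE = E₁ − E₂ = 1.86 ft.
Q = q·b = 29.6 × 10.0 = 296 cfs. P = γ·Q·ΔE/550 = 62.4 × 296 × 1.86 / 550 = 62.4 hp.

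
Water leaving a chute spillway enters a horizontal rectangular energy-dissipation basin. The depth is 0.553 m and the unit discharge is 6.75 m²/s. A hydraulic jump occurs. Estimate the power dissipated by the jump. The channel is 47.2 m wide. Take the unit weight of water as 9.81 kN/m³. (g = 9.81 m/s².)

V₁ = q/y₁ = 6.75/0.553 = 12.2 m/s. Fr₁ = V₁/√(g·y₁) = 12.2/√(9.81×0.553) = 5.24.
Conjugate-depth relation: y₂/y₁ = ½[√(1 + 8Fr₁²) − 1] = ½[√220.7 − 1] = 6.93.
y₂ = 6.93 × 0.553 = 3.83 m.
Head loss: ΔE = (y₂ − y₁)³/(4y₁y₂) = (3.83 − 0.553)³/(4×0.553×3.83) = 35.2/8.47 = 4.16 m.
Q = q·b = 6.75 × 47.2 = 319 m³/s. P = γ·Q·ΔE = 9.81 × 319 × 4.16 = 12993 kW.

P = 12993 kW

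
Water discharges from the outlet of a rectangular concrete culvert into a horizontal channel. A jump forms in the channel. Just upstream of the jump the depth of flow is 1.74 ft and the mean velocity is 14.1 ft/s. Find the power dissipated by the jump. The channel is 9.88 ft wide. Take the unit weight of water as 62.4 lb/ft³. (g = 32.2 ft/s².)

P = 9.60 hp

Fr₁ = V₁/√(g·y₁) = 14.1/√(32.2×1.74) = 1.88.
Conjugate-depth relation: y₂/y₁ = ½[√(1 + 8Fr₁²) − 1] = ½[√29.39 − 1] = 2.21.
y₂ = 2.21 × 1.74 = 3.85 ft.
Head loss: ΔE = (y₂ − y₁)³/(4y₁y₂) = (3.85 − 1.74)³/(4×1.74×3.85) = 9.34/26.8 = 0.349 ft.
q = V₁·y₁ = 14.1 × 1.74 = 24.5 ft²/s. Q = q·b = 24.5 × 9.88 = 242 cfs. P = γ·Q·ΔE/550 = 62.4 × 242 × 0.349 / 550 = 9.60 hp.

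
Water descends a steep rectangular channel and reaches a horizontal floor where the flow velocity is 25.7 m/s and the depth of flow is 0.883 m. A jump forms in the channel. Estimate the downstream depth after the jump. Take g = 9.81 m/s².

Fr₁ = V₁/√(g·y₁) = 25.7/√(9.81×0.883) = 8.73.
Conjugate-depth relation: y₂/y₁ = ½[√(1 + 8Fr₁²) − 1] = ½[√611.0 − 1] = 11.9.
y₂ = 11.9 × 0.883 = 10.5 m.

y₂ = 10.5 m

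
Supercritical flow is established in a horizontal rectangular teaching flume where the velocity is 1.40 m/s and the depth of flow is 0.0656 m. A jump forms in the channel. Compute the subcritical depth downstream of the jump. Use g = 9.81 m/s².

y₂ = 0.132 m

Fr₁ = V₁/√(g·y₁) = 1.40/√(9.81×0.0656) = 1.75.
Bélanger equation: y₂/y₁ = ½[√(1 + 8Fr₁²) − 1] = ½[√25.37 − 1] = 2.02.
y₂ = 2.02 × 0.0656 = 0.132 m.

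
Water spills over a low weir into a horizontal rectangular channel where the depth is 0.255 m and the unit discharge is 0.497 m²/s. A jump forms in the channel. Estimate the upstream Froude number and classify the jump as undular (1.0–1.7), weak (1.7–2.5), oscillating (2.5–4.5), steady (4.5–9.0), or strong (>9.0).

V₁ = q/y₁ = 0.497/0.255 = 1.95 m/s. Fr₁ = V₁/√(g·y₁) = 1.95/√(9.81×0.255) = 1.23.
Fr₁ = 1.23 lies in the undular range.

Fr₁ = 1.23; undular jump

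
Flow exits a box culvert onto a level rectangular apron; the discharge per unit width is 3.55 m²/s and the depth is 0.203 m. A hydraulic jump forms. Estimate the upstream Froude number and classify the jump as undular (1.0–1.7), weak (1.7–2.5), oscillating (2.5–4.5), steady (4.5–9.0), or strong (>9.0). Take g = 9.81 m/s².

V₁ = q/y₁ = 3.55/0.203 = 17.5 m/s. Fr₁ = V₁/√(g·y₁) = 17.5/√(9.81×0.203) = 12.4.
Fr₁ = 12.4 lies in the strong range.

Fr₁ = 12.4; strong jump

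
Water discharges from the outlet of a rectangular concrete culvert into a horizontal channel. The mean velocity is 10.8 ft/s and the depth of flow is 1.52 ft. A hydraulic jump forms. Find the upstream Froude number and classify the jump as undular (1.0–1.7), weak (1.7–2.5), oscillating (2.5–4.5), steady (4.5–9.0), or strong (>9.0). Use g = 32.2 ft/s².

Fr₁ = V₁/√(g·y₁) = 10.8/√(32.2×1.52) = 1.54.
Fr₁ = 1.54 lies in the undular range.

Fr₁ = 1.54; undular jump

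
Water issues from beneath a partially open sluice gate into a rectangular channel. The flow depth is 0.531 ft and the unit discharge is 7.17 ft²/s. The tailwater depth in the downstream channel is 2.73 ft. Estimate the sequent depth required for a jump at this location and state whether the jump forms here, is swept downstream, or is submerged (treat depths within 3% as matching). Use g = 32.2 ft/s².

V₁ = q/y₁ = 7.17/0.531 = 13.5 ft/s. Fr₁ = V₁/√(g·y₁) = 13.5/√(32.2×0.531) = 3.27.
Bélanger equation: y₂/y₁ = ½[√(1 + 8Fr₁²) − 1] = ½[√86.31 − 1] = 4.15.
y₂ = 4.15 × 0.531 = 2.20 ft.
Tailwater y_tw = 2.73 ft: y_tw > y₂, so the jump is submerged.

y₂ = 2.20 ft; the jump is submerged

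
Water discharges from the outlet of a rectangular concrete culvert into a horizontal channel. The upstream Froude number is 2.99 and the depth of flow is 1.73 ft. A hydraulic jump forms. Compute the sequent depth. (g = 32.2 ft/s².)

y₂ = 6.50 ft

Fr₁ = 2.99 (given).
Conjugate-depth relation: y₂/y₁ = ½[√(1 + 8Fr₁²) − 1] = ½[√72.52 − 1] = 3.76.
y₂ = 3.76 × 1.73 = 6.50 ft.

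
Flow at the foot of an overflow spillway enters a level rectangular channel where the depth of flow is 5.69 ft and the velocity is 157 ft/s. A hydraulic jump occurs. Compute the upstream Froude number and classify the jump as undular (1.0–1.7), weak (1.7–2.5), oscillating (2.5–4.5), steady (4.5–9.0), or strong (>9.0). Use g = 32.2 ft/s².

Fr₁ = 11.6; strong jump

Fr₁ = V₁/√(g·y₁) = 157/√(32.2×5.69) = 11.6.
Fr₁ = 11.6 lies in the strong range.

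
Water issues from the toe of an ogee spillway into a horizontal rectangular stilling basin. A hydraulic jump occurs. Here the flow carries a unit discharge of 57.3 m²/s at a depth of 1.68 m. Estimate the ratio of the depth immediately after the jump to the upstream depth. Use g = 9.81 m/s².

V₁ = q/y₁ = 57.3/1.68 = 34.1 m/s. Fr₁ = V₁/√(g·y₁) = 34.1/√(9.81×1.68) = 8.40.
From the momentum equation for a rectangular channel, y₂/y₁ = ½[√(1 + 8Fr₁²) − 1] = ½[√565.7 − 1] = 11.4.

y₂/y₁ = 11.4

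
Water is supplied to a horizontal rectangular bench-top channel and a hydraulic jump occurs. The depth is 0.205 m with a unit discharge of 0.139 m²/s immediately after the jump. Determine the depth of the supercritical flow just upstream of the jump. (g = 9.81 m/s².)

y₁ = 0.0699 m

V₂ = q/y₂ = 0.139/0.205 = 0.678 m/s; Fr₂ = V₂/√(g·y₂) = 0.478.
From the momentum equation (using Fr₂), y₁/y₂ = ½[√(1 + 8Fr₂²) − 1] = ½[√2.829 − 1] = 0.341.
y₁ = 0.341 × 0.205 = 0.0699 m.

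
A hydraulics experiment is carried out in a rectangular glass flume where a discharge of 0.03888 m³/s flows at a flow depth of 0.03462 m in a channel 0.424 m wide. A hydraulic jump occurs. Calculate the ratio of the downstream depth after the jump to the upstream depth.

q = Q/b = 0.03888/0.424 = 0.09170 m²/s; V₁ = q/y₁ = 2.649 m/s. Fr₁ = V₁/√(g·y₁) = 4.545.
Conjugate-depth relation: y₂/y₁ = ½[√(1 + 8Fr₁²) − 1] = ½[√166.26 − 1] = 5.947.

y₂/y₁ = 5.947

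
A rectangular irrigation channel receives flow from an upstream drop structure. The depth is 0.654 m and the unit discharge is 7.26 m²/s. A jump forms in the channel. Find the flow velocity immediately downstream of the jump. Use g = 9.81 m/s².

V₁ = q/y₁ = 7.26/0.654 = 11.1 m/s. Fr₁ = V₁/√(g·y₁) = 11.1/√(9.81×0.654) = 4.38.
Conjugate-depth relation: y₂/y₁ = ½[√(1 + 8Fr₁²) − 1] = ½[√154.7 − 1] = 5.72.
y₂ = 5.72 × 0.654 = 3.74 m.
V₂ = q/y₂ = 7.26/3.74 = 1.94 m/s.

V₂ = 1.94 m/s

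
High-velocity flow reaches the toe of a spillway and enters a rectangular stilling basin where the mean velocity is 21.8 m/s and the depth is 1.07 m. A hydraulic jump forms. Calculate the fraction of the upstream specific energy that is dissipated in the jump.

Fr₁ = V₁/√(g·y₁) = 21.8/√(9.81×1.07) = 6.73.
Bélanger equation: y₂/y₁ = ½[√(1 + 8Fr₁²) − 1] = ½[√363.2 − 1] = 9.03.
y₂ = 9.03 × 1.07 = 9.66 m.
E₁ = y₁ + V₁²/2g = 25.3 m. ΔE = (y₂ − y₁)³/(4y₁y₂) = 15.3 m. ΔE/E₁ = 15.3/25.3 = 0.606.

ΔE/E₁ = 0.606 (60.6%)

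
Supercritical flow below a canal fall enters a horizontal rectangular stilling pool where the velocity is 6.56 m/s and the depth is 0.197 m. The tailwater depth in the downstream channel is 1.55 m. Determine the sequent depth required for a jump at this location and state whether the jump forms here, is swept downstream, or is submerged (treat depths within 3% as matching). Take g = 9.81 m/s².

y₂ = 1.22 m; the jump is submerged

Fr₁ = V₁/√(g·y₁) = 6.56/√(9.81×0.197) = 4.72.
Conjugate-depth relation: y₂/y₁ = ½[√(1 + 8Fr₁²) − 1] = ½[√179.1 − 1] = 6.19.
y₂ = 6.19 × 0.197 = 1.22 m.
Tailwater y_tw = 1.55 m: y_tw > y₂, so the jump is submerged.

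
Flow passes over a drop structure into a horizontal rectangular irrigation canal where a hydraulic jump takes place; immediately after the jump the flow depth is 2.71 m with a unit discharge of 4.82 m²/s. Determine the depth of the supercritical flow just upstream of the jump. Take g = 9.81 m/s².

V₂ = q/y₂ = 4.82/2.71 = 1.78 m/s; Fr₂ = V₂/√(g·y₂) = 0.345.
From the momentum equation (using Fr₂), y₁/y₂ = ½[√(1 + 8Fr₂²) − 1] = ½[√1.952 − 1] = 0.199.
y₁ = 0.199 × 2.71 = 0.538 m.

y₁ = 0.538 m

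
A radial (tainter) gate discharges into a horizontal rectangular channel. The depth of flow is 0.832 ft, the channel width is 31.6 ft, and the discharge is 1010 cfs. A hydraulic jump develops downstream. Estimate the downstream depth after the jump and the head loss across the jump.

q = Q/b = 1010/31.6 = 32.0 ft²/s; V₁ = q/y₁ = 38.4 ft/s. Fr₁ = V₁/√(g·y₁) = 7.42.
Conjugate-depth relation: y₂/y₁ = ½[√(1 + 8Fr₁²) − 1] = ½[√441.7 − 1] = 10.0.
y₂ = 10.0 × 0.832 = 8.33 ft.
Head loss: ΔE = (y₂ − y₁)³/(4y₁y₂) = (8.33 − 0.832)³/(4×0.832×8.33) = 421/27.7 = 15.2 ft.

y₂ = 8.33 ft; ΔE = 15.2 ft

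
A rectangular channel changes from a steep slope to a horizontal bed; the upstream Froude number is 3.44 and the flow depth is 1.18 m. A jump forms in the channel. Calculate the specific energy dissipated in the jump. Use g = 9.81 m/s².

ΔE = 2.62 m

Fr₁ = 3.44 (given).
By Bélanger, y₂/y₁ = ½[√(1 + 8Fr₁²) − 1] = ½[√95.67 − 1] = 4.39.
y₂ = 4.39 × 1.18 = 5.18 m.
Head loss: ΔE = (y₂ − y₁)³/(4y₁y₂) = (5.18 − 1.18)³/(4×1.18×5.18) = 64.0/24.5 = 2.62 m.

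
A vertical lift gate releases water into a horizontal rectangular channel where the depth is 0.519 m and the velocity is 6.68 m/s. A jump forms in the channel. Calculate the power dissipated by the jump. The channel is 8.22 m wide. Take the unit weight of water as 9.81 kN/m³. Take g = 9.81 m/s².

Fr₁ = V₁/√(g·y₁) = 6.68/√(9.81×0.519) = 2.96.
Sequent-depth ratio: y₂/y₁ = ½[√(1 + 8Fr₁²) − 1] = ½[√71.11 − 1] = 3.72.
y₂ = 3.72 × 0.519 = 1.93 m.
q = V₁·y₁ = 6.68 × 0.519 = 3.47 m²/s. V₂ = q/y₂ = 3.47/1.93 = 1.80 m/s. E₁ = y₁ + V₁²/2g = 2.79 m; E₂ = y₂ + V₂²/2g = 2.09 m. ΔE = E₁ − E₂ = 0.700 m.
Q = q·b = 3.47 × 8.22 = 28.5 m³/s. P = γ·Q·ΔE = 9.81 × 28.5 × 0.700 = 196 kW.

P = 196 kW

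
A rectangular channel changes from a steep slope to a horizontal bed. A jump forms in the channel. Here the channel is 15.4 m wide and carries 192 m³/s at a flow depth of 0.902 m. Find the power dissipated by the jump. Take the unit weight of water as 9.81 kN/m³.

q = Q/b = 192/15.4 = 12.5 m²/s; V₁ = q/y₁ = 13.8 m/s. Fr₁ = V₁/√(g·y₁) = 4.65.
Bélanger equation: y₂/y₁ = ½[√(1 + 8Fr₁²) − 1] = ½[√173.7 − 1] = 6.09.
y₂ = 6.09 × 0.902 = 5.49 m.
Head loss: ΔE = (y₂ − y₁)³/(4y₁y₂) = (5.49 − 0.902)³/(4×0.902×5.49) = 96.8/19.8 = 4.88 m.
P = γ·Q·ΔE = 9.81 × 192 × 4.88 = 9198 kW.

P = 9198 kW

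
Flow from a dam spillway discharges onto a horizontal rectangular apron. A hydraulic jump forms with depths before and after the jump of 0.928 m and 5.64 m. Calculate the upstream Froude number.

For a rectangular channel the momentum equation gives q² = ½·g·y₁·y₂·(y₁ + y₂) = ½×9.81×0.928×5.64×6.57 = 169.
q = √169 = 13.0 m²/s.
V₁ = q/y₁ = 14.0 m/s; Fr₁ = V₁/√(g·y₁) = 4.64.

Fr₁ = 4.64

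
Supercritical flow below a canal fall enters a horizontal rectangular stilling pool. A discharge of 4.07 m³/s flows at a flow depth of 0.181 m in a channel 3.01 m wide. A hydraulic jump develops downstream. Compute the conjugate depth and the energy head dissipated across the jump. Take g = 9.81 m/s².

q = Q/b = 4.07/3.01 = 1.35 m²/s; V₁ = q/y₁ = 7.47 m/s. Fr₁ = V₁/√(g·y₁) = 5.61.
From the momentum equation for a rectangular channel, y₂/y₁ = ½[√(1 + 8Fr₁²) − 1] = ½[√252.4 − 1] = 7.44.
y₂ = 7.44 × 0.181 = 1.35 m.
Head loss: ΔE = (y₂ − y₁)³/(4y₁y₂) = (1.35 − 0.181)³/(4×0.181×1.35) = 1.59/0.976 = 1.63 m.

y₂ = 1.35 m; ΔE = 1.63 m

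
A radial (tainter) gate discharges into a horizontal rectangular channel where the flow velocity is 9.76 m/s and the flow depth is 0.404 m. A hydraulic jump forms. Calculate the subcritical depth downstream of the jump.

Fr₁ = V₁/√(g·y₁) = 9.76/√(9.81×0.404) = 4.90.
By Bélanger, y₂/y₁ = ½[√(1 + 8Fr₁²) − 1] = ½[√193.3 − 1] = 6.45.
y₂ = 6.45 × 0.404 = 2.61 m.

y₂ = 2.61 m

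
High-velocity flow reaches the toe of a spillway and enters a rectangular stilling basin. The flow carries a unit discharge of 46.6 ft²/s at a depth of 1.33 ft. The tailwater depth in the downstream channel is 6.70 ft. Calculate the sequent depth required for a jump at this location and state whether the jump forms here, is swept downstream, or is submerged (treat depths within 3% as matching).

V₁ = q/y₁ = 46.6/1.33 = 35.0 ft/s. Fr₁ = V₁/√(g·y₁) = 35.0/√(32.2×1.33) = 5.35.
Conjugate-depth relation: y₂/y₁ = ½[√(1 + 8Fr₁²) − 1] = ½[√230.3 − 1] = 7.09.
y₂ = 7.09 × 1.33 = 9.43 ft.
Tailwater y_tw = 6.70 ft: y_tw < y₂, so the jump is swept downstream.

y₂ = 9.43 ft; the jump is swept downstream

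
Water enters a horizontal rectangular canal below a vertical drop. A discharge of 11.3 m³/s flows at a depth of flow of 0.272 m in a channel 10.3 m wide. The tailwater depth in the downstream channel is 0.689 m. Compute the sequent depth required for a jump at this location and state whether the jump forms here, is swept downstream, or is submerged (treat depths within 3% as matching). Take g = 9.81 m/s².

y₂ = 0.823 m; the jump is swept downstream

q = Q/b = 11.3/10.3 = 1.10 m²/s; V₁ = q/y₁ = 4.03 m/s. Fr₁ = V₁/√(g·y₁) = 2.47.
Bélanger equation: y₂/y₁ = ½[√(1 + 8Fr₁²) − 1] = ½[√49.77 − 1] = 3.03.
y₂ = 3.03 × 0.272 = 0.823 m.
Tailwater y_tw = 0.689 m: y_tw < y₂, so the jump is swept downstream.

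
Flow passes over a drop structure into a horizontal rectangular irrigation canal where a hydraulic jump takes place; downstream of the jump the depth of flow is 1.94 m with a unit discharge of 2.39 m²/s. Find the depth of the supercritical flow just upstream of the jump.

y₁ = 0.271 m

V₂ = q/y₂ = 2.39/1.94 = 1.23 m/s; Fr₂ = V₂/√(g·y₂) = 0.282.
The Bélanger relation is symmetric: y₁/y₂ = ½[√(1 + 8Fr₂²) − 1] = ½[√1.638 − 1] = 0.140.
y₁ = 0.140 × 1.94 = 0.271 m.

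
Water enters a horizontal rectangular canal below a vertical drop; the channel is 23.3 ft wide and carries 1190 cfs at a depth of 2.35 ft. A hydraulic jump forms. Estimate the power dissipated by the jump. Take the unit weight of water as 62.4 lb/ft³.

P = 229 hp

q = Q/b = 1190/23.3 = 51.1 ft²/s; V₁ = q/y₁ = 21.7 ft/s. Fr₁ = V₁/√(g·y₁) = 2.50.
Conjugate-depth relation: y₂/y₁ = ½[√(1 + 8Fr₁²) − 1] = ½[√50.94 − 1] = 3.07.
y₂ = 3.07 × 2.35 = 7.21 ft.
V₂ = q/y₂ = 51.1/7.21 = 7.08 ft/s. E₁ = y₁ + V₁²/2g = 9.68 ft; E₂ = y₂ + V₂²/2g = 7.99 ft. ΔE = E₁ − E₂ = 1.69 ft.
P = γ·Q·ΔE/550 = 62.4 × 1190 × 1.69 / 550 = 229 hp.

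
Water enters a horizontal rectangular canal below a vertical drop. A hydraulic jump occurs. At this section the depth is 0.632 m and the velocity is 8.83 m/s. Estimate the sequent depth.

Fr₁ = V₁/√(g·y₁) = 8.83/√(9.81×0.632) = 3.55.
Bélanger equation: y₂/y₁ = ½[√(1 + 8Fr₁²) − 1] = ½[√101.6 − 1] = 4.54.
y₂ = 4.54 × 0.632 = 2.87 m.

y₂ = 2.87 m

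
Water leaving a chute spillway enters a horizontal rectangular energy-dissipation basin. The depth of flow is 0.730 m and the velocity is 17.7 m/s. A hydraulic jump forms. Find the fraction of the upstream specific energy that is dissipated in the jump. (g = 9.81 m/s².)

Fr₁ = V₁/√(g·y₁) = 17.7/√(9.81×0.730) = 6.61.
Sequent-depth ratio: y₂/y₁ = ½[√(1 + 8Fr₁²) − 1] = ½[√351.0 − 1] = 8.87.
y₂ = 8.87 × 0.730 = 6.47 m.
E₁ = y₁ + V₁²/2g = 16.7 m. ΔE = (y₂ − y₁)³/(4y₁y₂) = 10.0 m. ΔE/E₁ = 10.0/16.7 = 0.600.

ΔE/E₁ = 0.600 (60.0%)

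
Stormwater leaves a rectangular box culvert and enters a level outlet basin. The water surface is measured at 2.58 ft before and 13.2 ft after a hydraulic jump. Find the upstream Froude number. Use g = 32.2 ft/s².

For a rectangular channel the momentum equation gives q² = ½·g·y₁·y₂·(y₁ + y₂) = ½×32.2×2.58×13.2×15.8 = 8652.
q = √8652 = 93.0 ft²/s.
V₁ = q/y₁ = 36.1 ft/s; Fr₁ = V₁/√(g·y₁) = 3.96.

Fr₁ = 3.96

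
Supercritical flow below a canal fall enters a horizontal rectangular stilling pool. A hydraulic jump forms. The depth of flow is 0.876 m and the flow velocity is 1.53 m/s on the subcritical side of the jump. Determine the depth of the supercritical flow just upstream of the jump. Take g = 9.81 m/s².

y₁ = 0.343 m

Fr₂ = V₂/√(g·y₂) = 1.53/√(9.81×0.876) = 0.522.
Applying the sequent-depth relation in reverse, y₁/y₂ = ½[√(1 + 8Fr₂²) − 1] = ½[√3.179 − 1] = 0.392.
y₁ = 0.392 × 0.876 = 0.343 m.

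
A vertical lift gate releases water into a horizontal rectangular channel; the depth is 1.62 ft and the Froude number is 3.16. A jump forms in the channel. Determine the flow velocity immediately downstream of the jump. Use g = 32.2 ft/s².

Fr₁ = 3.16 (given).
Bélanger equation: y₂/y₁ = ½[√(1 + 8Fr₁²) − 1] = ½[√80.88 − 1] = 4.00.
y₂ = 4.00 × 1.62 = 6.47 ft.
V₁ = Fr₁·√(g·y₁) = 3.16×√(32.2×1.62) = 22.8 ft/s; q = V₁·y₁ = 37.0 ft²/s.
V₂ = q/y₂ = 37.0/6.47 = 5.71 ft/s.

V₂ = 5.71 ft/s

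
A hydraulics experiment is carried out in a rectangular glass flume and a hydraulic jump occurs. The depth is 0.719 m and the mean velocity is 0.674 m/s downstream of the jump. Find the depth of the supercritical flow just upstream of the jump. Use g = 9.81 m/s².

y₁ = 0.0830 m

Fr₂ = V₂/√(g·y₂) = 0.674/√(9.81×0.719) = 0.254.
Applying the sequent-depth relation in reverse, y₁/y₂ = ½[√(1 + 8Fr₂²) − 1] = ½[√1.515 − 1] = 0.115.
y₁ = 0.115 × 0.719 = 0.0830 m.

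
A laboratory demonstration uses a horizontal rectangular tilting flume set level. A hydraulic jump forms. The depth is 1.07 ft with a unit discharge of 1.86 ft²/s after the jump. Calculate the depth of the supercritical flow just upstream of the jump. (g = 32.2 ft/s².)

y₁ = 0.163 ft

V₂ = q/y₂ = 1.86/1.07 = 1.74 ft/s; Fr₂ = V₂/√(g·y₂) = 0.296.
Applying the sequent-depth relation in reverse, y₁/y₂ = ½[√(1 + 8Fr₂²) − 1] = ½[√1.702 − 1] = 0.152.
y₁ = 0.152 × 1.07 = 0.163 ft.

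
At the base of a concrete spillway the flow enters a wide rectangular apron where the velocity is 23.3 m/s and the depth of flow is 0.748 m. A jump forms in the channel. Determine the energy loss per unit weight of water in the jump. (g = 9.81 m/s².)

ΔE = 19.5 m

Fr₁ = V₁/√(g·y₁) = 23.3/√(9.81×0.748) = 8.60.
Conjugate-depth relation: y₂/y₁ = ½[√(1 + 8Fr₁²) − 1] = ½[√592.9 − 1] = 11.7.
y₂ = 11.7 × 0.748 = 8.73 m.
q = V₁·y₁ = 23.3 × 0.748 = 17.4 m²/s. V₂ = q/y₂ = 17.4/8.73 = 2.00 m/s. E₁ = y₁ + V₁²/2g = 28.4 m; E₂ = y₂ + V₂²/2g = 8.94 m. ΔE = E₁ − E₂ = 19.5 m.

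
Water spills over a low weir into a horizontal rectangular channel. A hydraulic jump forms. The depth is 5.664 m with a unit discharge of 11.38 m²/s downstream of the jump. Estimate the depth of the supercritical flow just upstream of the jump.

V₂ = q/y₂ = 11.38/5.664 = 2.009 m/s; Fr₂ = V₂/√(g·y₂) = 0.2695.
The Bélanger relation is symmetric: y₁/y₂ = ½[√(1 + 8Fr₂²) − 1] = ½[√1.5812 − 1] = 0.1287.
y₁ = 0.1287 × 5.664 = 0.7291 m.

y₁ = 0.7291 m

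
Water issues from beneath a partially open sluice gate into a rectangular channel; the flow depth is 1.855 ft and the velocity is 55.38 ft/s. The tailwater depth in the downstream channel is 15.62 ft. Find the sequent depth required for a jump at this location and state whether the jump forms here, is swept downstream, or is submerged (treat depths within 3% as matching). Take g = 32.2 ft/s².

Fr₁ = V₁/√(g·y₁) = 55.38/√(32.2×1.855) = 7.166.
Sequent-depth ratio: y₂/y₁ = ½[√(1 + 8Fr₁²) − 1] = ½[√411.77 − 1] = 9.646.
y₂ = 9.646 × 1.855 = 17.89 ft.
Tailwater y_tw = 15.62 ft: y_tw < y₂, so the jump is swept downstream.

y₂ = 17.89 ft; the jump is swept downstream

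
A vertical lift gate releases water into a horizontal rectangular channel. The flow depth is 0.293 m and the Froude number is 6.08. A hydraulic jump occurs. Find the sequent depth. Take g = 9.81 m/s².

Fr₁ = 6.08 (given).
By Bélanger, y₂/y₁ = ½[√(1 + 8Fr₁²) − 1] = ½[√296.7 − 1] = 8.11.
y₂ = 8.11 × 0.293 = 2.38 m.

y₂ = 2.38 m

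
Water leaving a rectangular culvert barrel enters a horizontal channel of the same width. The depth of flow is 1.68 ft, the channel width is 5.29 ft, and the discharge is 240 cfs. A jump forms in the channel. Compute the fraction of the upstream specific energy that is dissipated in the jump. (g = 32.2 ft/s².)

q = Q/b = 240/5.29 = 45.4 ft²/s; V₁ = q/y₁ = 27.0 ft/s. Fr₁ = V₁/√(g·y₁) = 3.67.
By Bélanger, y₂/y₁ = ½[√(1 + 8Fr₁²) − 1] = ½[√108.8 − 1] = 4.72.
y₂ = 4.72 × 1.68 = 7.92 ft.
E₁ = y₁ + V₁²/2g = 13.0 ft. ΔE = (y₂ − y₁)³/(4y₁y₂) = 4.57 ft. ΔE/E₁ = 4.57/13.0 = 0.352.

ΔE/E₁ = 0.352 (35.2%)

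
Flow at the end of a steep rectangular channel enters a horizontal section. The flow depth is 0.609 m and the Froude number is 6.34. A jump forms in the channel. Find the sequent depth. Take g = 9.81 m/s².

y₂ = 5.16 m

Fr₁ = 6.34 (given).
By Bélanger, y₂/y₁ = ½[√(1 + 8Fr₁²) − 1] = ½[√322.6 − 1] = 8.48.
y₂ = 8.48 × 0.609 = 5.16 m.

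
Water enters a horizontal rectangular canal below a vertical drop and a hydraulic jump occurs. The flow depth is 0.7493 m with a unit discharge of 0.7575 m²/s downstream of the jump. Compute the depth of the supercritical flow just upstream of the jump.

V₂ = q/y₂ = 0.7575/0.7493 = 1.011 m/s; Fr₂ = V₂/√(g·y₂) = 0.3729.
Since the conjugate-depth ratio holds either way, y₁/y₂ = ½[√(1 + 8Fr₂²) − 1] = ½[√2.1123 − 1] = 0.2267.
y₁ = 0.2267 × 0.7493 = 0.1699 m.

y₁ = 0.1699 m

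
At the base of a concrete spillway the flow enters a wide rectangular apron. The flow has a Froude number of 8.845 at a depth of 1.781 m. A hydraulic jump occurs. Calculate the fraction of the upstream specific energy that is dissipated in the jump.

ΔE/E₁ = 0.694 (69.4%)

Fr₁ = 8.845 (given).
Bélanger equation: y₂/y₁ = ½[√(1 + 8Fr₁²) − 1] = ½[√626.87 − 1] = 12.02.
y₂ = 12.02 × 1.781 = 21.41 m.
E₁ = y₁(1 + Fr₁²/2) = 1.781×(1 + 8.845²/2) = 71.45 m. ΔE = (y₂ − y₁)³/(4y₁y₂) = 49.56 m. ΔE/E₁ = 49.56/71.45 = 0.694.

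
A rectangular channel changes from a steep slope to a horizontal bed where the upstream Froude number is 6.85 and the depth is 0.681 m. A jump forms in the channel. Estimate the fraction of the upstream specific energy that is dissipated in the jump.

Fr₁ = 6.85 (given).
Bélanger equation: y₂/y₁ = ½[√(1 + 8Fr₁²) − 1] = ½[√376.4 − 1] = 9.20.
y₂ = 9.20 × 0.681 = 6.27 m.
E₁ = y₁(1 + Fr₁²/2) = 0.681×(1 + 6.85²/2) = 16.7 m. ΔE = (y₂ − y₁)³/(4y₁y₂) = 10.2 m. ΔE/E₁ = 10.2/16.7 = 0.613.

ΔE/E₁ = 0.613 (61.3%)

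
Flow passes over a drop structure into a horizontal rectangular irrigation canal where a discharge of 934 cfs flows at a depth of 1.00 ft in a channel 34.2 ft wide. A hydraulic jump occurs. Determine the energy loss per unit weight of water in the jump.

ΔE = 5.97 ft

q = Q/b = 934/34.2 = 27.3 ft²/s; V₁ = q/y₁ = 27.3 ft/s. Fr₁ = V₁/√(g·y₁) = 4.81.
From the momentum equation for a rectangular channel, y₂/y₁ = ½[√(1 + 8Fr₁²) − 1] = ½[√186.3 − 1] = 6.32.
y₂ = 6.32 × 1.00 = 6.32 ft.
Head loss: ΔE = (y₂ − y₁)³/(4y₁y₂) = (6.32 − 1.00)³/(4×1.00×6.32) = 151/25.3 = 5.97 ft.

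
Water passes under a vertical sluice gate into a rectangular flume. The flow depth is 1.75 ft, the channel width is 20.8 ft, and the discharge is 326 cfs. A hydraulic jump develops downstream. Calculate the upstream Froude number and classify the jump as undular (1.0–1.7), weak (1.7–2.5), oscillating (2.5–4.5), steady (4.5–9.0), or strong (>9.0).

Fr₁ = 1.19; undular jump

q = Q/b = 326/20.8 = 15.7 ft²/s; V₁ = q/y₁ = 8.96 ft/s. Fr₁ = V₁/√(g·y₁) = 1.19.
Fr₁ = 1.19 lies in the undular range.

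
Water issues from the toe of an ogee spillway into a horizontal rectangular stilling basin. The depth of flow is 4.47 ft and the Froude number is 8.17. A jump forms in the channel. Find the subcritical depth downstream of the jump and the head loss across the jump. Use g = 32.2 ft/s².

Fr₁ = 8.17 (given).
From the momentum equation for a rectangular channel, y₂/y₁ = ½[√(1 + 8Fr₁²) − 1] = ½[√535.0 − 1] = 11.1.
y₂ = 11.1 × 4.47 = 49.5 ft.
V₁ = Fr₁·√(g·y₁) = 8.17×√(32.2×4.47) = 98.0 ft/s; q = V₁·y₁ = 438 ft²/s. V₂ = q/y₂ = 438/49.5 = 8.86 ft/s. E₁ = y₁ + V₁²/2g = 154 ft; E₂ = y₂ + V₂²/2g = 50.7 ft. ΔE = E₁ − E₂ = 103 ft.

y₂ = 49.5 ft; ΔE = 103 ft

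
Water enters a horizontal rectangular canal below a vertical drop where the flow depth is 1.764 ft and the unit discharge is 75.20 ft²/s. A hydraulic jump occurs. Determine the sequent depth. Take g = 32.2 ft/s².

y₂ = 13.26 ft

V₁ = q/y₁ = 75.20/1.764 = 42.63 ft/s. Fr₁ = V₁/√(g·y₁) = 42.63/√(32.2×1.764) = 5.656.
Conjugate-depth relation: y₂/y₁ = ½[√(1 + 8Fr₁²) − 1] = ½[√256.96 − 1] = 7.515.
y₂ = 7.515 × 1.764 = 13.26 ft.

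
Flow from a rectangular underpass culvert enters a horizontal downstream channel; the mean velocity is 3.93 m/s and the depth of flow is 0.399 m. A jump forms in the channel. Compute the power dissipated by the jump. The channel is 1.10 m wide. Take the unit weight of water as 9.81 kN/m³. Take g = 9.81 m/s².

Fr₁ = V₁/√(g·y₁) = 3.93/√(9.81×0.399) = 1.99.
From the momentum equation for a rectangular channel, y₂/y₁ = ½[√(1 + 8Fr₁²) − 1] = ½[√32.57 − 1] = 2.35.
y₂ = 2.35 × 0.399 = 0.939 m.
q = V₁·y₁ = 3.93 × 0.399 = 1.57 m²/s. V₂ = q/y₂ = 1.57/0.939 = 1.67 m/s. E₁ = y₁ + V₁²/2g = 1.19 m; E₂ = y₂ + V₂²/2g = 1.08 m. ΔE = E₁ − E₂ = 0.105 m.
Q = q·b = 1.57 × 1.10 = 1.72 m³/s. P = γ·Q·ΔE = 9.81 × 1.72 × 0.105 = 1.78 kW.

P = 1.78 kW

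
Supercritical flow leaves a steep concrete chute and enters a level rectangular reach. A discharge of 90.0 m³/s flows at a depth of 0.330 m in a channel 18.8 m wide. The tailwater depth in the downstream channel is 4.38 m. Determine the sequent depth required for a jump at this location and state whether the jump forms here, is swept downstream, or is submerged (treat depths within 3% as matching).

y₂ = 3.60 m; the jump is submerged

q = Q/b = 90.0/18.8 = 4.79 m²/s; V₁ = q/y₁ = 14.5 m/s. Fr₁ = V₁/√(g·y₁) = 8.06.
From the momentum equation for a rectangular channel, y₂/y₁ = ½[√(1 + 8Fr₁²) − 1] = ½[√521.1 − 1] = 10.9.
y₂ = 10.9 × 0.330 = 3.60 m.
Tailwater y_tw = 4.38 m: y_tw > y₂, so the jump is submerged.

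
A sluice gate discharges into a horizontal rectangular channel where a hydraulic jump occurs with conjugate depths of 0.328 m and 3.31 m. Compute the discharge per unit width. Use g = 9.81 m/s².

For a rectangular channel the momentum equation gives q² = ½·g·y₁·y₂·(y₁ + y₂) = ½×9.81×0.328×3.31×3.64 = 19.4.
q = √19.4 = 4.40 m²/s.

q = 4.40 m²/s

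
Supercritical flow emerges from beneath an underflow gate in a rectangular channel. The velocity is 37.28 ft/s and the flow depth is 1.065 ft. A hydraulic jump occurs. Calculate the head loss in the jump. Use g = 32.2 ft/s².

ΔE = 13.28 ft

Fr₁ = V₁/√(g·y₁) = 37.28/√(32.2×1.065) = 6.366.
Sequent-depth ratio: y₂/y₁ = ½[√(1 + 8Fr₁²) − 1] = ½[√325.22 − 1] = 8.517.
y₂ = 8.517 × 1.065 = 9.070 ft.
Head loss: ΔE = (y₂ − y₁)³/(4y₁y₂) = (9.070 − 1.065)³/(4×1.065×9.070) = 513.1/38.64 = 13.28 ft.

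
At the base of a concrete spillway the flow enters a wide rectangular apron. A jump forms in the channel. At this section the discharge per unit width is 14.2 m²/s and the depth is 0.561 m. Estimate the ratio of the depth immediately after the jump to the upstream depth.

y₂/y₁ = 14.8

V₁ = q/y₁ = 14.2/0.561 = 25.3 m/s. Fr₁ = V₁/√(g·y₁) = 25.3/√(9.81×0.561) = 10.8.
By Bélanger, y₂/y₁ = ½[√(1 + 8Fr₁²) − 1] = ½[√932.3 − 1] = 14.8.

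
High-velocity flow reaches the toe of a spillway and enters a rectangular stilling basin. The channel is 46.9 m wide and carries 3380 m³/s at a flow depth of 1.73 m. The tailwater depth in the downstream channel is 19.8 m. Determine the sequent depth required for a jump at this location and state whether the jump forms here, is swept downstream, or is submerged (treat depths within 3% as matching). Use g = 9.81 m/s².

q = Q/b = 3380/46.9 = 72.1 m²/s; V₁ = q/y₁ = 41.7 m/s. Fr₁ = V₁/√(g·y₁) = 10.1.
By Bélanger, y₂/y₁ = ½[√(1 + 8Fr₁²) − 1] = ½[√819.0 − 1] = 13.8.
y₂ = 13.8 × 1.73 = 23.9 m.
Tailwater y_tw = 19.8 m: y_tw < y₂, so the jump is swept downstream.

y₂ = 23.9 m; the jump is swept downstream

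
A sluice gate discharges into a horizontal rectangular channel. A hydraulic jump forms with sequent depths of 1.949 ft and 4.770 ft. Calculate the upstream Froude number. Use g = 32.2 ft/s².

Fr₁ = 2.054

For a rectangular channel the momentum equation gives q² = ½·g·y₁·y₂·(y₁ + y₂) = ½×32.2×1.949×4.770×6.719 = 1006.
q = √1006 = 31.71 ft²/s.
V₁ = q/y₁ = 16.27 ft/s; Fr₁ = V₁/√(g·y₁) = 2.054.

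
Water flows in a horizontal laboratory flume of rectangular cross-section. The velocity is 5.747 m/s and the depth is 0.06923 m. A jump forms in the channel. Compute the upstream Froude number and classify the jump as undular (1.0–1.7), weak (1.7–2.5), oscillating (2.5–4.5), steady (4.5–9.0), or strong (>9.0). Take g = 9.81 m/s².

Fr₁ = V₁/√(g·y₁) = 5.747/√(9.81×0.06923) = 6.974.
Fr₁ = 6.974 lies in the steady range.

Fr₁ = 6.974; steady jump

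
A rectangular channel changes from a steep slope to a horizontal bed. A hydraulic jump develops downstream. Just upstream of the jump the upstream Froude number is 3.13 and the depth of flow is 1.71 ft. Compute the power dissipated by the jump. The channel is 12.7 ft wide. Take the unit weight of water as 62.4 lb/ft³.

P = 160 hp

Fr₁ = 3.13 (given).
Conjugate-depth relation: y₂/y₁ = ½[√(1 + 8Fr₁²) − 1] = ½[√79.38 − 1] = 3.95.
y₂ = 3.95 × 1.71 = 6.76 ft.
Head loss: ΔE = (y₂ − y₁)³/(4y₁y₂) = (6.76 − 1.71)³/(4×1.71×6.76) = 129/46.3 = 2.79 ft.
V₁ = Fr₁·√(g·y₁) = 3.13×√(32.2×1.71) = 23.2 ft/s; q = V₁·y₁ = 39.7 ft²/s. Q = q·b = 39.7 × 12.7 = 504 cfs. P = γ·Q·ΔE/550 = 62.4 × 504 × 2.79 / 550 = 160 hp.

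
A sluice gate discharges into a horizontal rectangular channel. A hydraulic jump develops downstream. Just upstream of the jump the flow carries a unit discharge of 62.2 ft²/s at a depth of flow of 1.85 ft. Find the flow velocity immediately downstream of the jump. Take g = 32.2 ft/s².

V₂ = 5.92 ft/s

V₁ = q/y₁ = 62.2/1.85 = 33.6 ft/s. Fr₁ = V₁/√(g·y₁) = 33.6/√(32.2×1.85) = 4.36.
By Bélanger, y₂/y₁ = ½[√(1 + 8Fr₁²) − 1] = ½[√152.8 − 1] = 5.68.
y₂ = 5.68 × 1.85 = 10.5 ft.
V₂ = q/y₂ = 62.2/10.5 = 5.92 ft/s.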